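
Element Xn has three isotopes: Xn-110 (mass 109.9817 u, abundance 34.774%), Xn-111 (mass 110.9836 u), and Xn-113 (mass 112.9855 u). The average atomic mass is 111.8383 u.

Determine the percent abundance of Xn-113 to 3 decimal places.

The remaining 65.226% is split between Xn-111 (fraction x) and Xn-113 (fraction 0.65226 − x).
Substituting: 110.9836x + 112.9855(0.65226 − x) = 73.593263642
(110.9836 − 112.9855)x = -0.102658588  ⇒  x = 0.05128, y = 0.60098
Xn-111: 5.128%, Xn-113: 60.098%.

60.098%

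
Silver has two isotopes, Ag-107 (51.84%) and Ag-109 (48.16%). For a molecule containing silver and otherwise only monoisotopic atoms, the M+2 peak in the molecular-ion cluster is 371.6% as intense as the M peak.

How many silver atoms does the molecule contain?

4

The M+2/M ratio from n Ag atoms is n · q/p = n · 0.4816/0.5184.
n = 3.716 × 0.5184/0.4816 = 4.00 ≈ 4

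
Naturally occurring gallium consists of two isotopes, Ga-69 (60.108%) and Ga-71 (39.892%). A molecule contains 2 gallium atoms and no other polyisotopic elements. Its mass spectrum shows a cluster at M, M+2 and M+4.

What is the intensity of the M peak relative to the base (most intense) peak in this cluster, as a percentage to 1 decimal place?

75.3%

Term probabilities: M 0.3613, M+2 0.4796, M+4 0.1591. Base peak = M+2.
P(M+2) = C(2,1) × 0.60108^1 × 0.39892^1 = 2 × 0.60108 × 0.39892 = 0.479566 (base)
P(M) = C(2,0) × 0.60108^2 × 0.39892^0 = 1 × 0.36129717 × 1.0000 = 0.361297
Relative intensity = 0.361297 / 0.479566 × 100 = 75.3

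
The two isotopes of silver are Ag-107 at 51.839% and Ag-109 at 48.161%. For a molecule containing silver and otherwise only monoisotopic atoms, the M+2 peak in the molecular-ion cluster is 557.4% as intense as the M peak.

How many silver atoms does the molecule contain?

6

The M+2/M ratio from n Ag atoms is n · q/p = n · 0.48161/0.51839.
n = 5.574 × 0.51839/0.48161 = 6.00 ≈ 6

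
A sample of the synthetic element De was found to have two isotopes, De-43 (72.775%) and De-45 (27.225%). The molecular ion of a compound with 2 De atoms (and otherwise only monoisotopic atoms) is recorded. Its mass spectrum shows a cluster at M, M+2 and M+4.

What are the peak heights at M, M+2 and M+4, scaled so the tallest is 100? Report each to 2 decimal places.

100.00 : 74.82 : 13.99

Each De atom is independently De-43 (p = 0.72775) or De-45 (q = 0.27225); the cluster is the binomial expansion (p + q)^2.
P(M) = 0.72775^2 = 0.529620
P(M+2) = 2 × 0.72775^1 × 0.27225^1 = 0.396260
P(M+4) = 0.27225^2 = 0.074120
The M peak is largest (0.529620); scaling to 100 gives 100.00 : 74.82 : 13.99.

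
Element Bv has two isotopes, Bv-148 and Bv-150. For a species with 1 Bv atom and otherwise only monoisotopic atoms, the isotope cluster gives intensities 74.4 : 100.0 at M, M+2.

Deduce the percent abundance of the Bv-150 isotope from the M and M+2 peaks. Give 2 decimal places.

57.34%

Write p for the Bv-148 fraction. I(M+2)/I(M) = [C(1,1)·p^0·(1−p)] / p^1 = 1·(1−p)/p = 100.0/74.4 = 1.3441
(1−p)/p = 1.3441/1 = 1.3441  ⇒  p = 1/(1 + 1.3441) = 0.4266
Bv-148: 42.66%, Bv-150: 57.34%.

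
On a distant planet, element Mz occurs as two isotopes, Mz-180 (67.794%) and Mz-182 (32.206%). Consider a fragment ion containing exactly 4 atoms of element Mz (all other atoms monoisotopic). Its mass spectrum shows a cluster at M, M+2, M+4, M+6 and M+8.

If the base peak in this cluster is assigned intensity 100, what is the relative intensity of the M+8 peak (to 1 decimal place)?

(0.67794 + 0.32206)^4 gives M 0.2112, M+2 0.4014, M+4 0.2860, M+6 0.0906, M+8 0.0108; the largest is M+2.
P(M+2) = C(4,1) × 0.67794^3 × 0.32206^1 = 4 × 0.31158302 × 0.32206 = 0.401394 (base)
P(M+8) = C(4,4) × 0.67794^0 × 0.32206^4 = 1 × 1.0000 × 0.01075839 = 0.010758
Relative intensity = 0.010758 / 0.401394 × 100 = 2.7

2.7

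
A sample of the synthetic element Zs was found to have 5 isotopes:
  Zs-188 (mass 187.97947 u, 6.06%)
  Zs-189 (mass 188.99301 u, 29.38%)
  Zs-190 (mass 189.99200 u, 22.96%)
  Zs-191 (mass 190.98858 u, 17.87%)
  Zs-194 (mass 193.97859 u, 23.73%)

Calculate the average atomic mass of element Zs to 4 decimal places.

190.7006 u

Ar = Σ fᵢ·mᵢ = 0.0606 × 187.97947 + 0.2938 × 188.99301 + 0.2296 × 189.99200 + 0.1787 × 190.98858 + 0.2373 × 193.97859
= 11.391556 + 55.526146 + 43.622163 + 34.129659 + 46.031119 = 190.700643 u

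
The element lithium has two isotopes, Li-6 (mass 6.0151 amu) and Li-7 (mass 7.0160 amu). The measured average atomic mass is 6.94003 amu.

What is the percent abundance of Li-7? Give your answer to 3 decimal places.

92.410%

Writing the weighted mean with unknown fraction x of Li-6:
6.0151·x + 7.0160·(1 − x) = 6.94003
(6.0151 − 7.0160)·x = 6.94003 − 7.0160
x = -0.07597 / -1.0009 = 0.07590 → 7.590% Li-6, 92.410% Li-7.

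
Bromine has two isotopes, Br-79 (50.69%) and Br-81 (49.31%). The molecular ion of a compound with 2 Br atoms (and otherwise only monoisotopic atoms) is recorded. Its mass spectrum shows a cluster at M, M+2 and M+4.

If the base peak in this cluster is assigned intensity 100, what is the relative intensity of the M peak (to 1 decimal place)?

51.4

Binomial terms of (0.5069 + 0.4931)^2: M 0.2569, M+2 0.4999, M+4 0.2431 → M+2 is the base peak.
P(M+2) = C(2,1) × 0.5069^1 × 0.4931^1 = 2 × 0.5069 × 0.4931 = 0.499905 (base)
P(M) = C(2,0) × 0.5069^2 × 0.4931^0 = 1 × 0.25694761 × 1.0000 = 0.256948
Relative intensity = 0.256948 / 0.499905 × 100 = 51.4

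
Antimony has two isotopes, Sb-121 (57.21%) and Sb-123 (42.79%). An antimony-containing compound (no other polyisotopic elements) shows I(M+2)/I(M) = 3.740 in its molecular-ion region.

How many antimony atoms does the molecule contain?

With n Sb atoms, P(M+2)/P(M) = C(n,1)·p^(n−1)q / p^n = n·q/p = n · 0.4279/0.5721.
n = 3.740 × 0.5721/0.4279 = 5.00 ≈ 5

5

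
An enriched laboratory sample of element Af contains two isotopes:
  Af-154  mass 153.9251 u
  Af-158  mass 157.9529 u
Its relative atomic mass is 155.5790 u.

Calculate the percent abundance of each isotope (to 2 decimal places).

Af-154: 58.94%, Af-158: 41.06%

With x = fraction of Af-154 (so Af-158 is 1 − x):
153.9251·x + 157.9529·(1 − x) = 155.5790
(153.9251 − 157.9529)·x = 155.5790 − 157.9529
x = -2.3739 / -4.0278 = 0.58938 → 58.94% Af-154, 41.06% Af-158.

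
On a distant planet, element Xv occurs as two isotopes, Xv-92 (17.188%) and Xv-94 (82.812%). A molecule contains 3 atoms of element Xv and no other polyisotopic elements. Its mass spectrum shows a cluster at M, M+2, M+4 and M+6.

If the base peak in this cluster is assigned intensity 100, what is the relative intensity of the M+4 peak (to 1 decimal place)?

62.3

Term probabilities: M 0.0051, M+2 0.0734, M+4 0.3536, M+6 0.5679. Base peak = M+6.
P(M+6) = C(3,3) × 0.17188^0 × 0.82812^3 = 1 × 1.0000 × 0.5679104 = 0.567910 (base)
P(M+4) = C(3,2) × 0.17188^1 × 0.82812^2 = 3 × 0.17188 × 0.68578273 = 0.353617
Relative intensity = 0.353617 / 0.567910 × 100 = 62.3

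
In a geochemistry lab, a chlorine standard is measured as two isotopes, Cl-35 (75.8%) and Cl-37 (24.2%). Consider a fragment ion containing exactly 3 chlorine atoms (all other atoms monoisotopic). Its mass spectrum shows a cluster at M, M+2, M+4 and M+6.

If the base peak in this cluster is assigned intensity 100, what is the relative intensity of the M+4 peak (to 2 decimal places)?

(0.758 + 0.242)^3 gives M 0.4355, M+2 0.4171, M+4 0.1332, M+6 0.0142; the largest is M.
P(M) = C(3,0) × 0.758^3 × 0.242^0 = 1 × 0.43551951 × 1.0000 = 0.435520 (base)
P(M+4) = C(3,2) × 0.758^1 × 0.242^2 = 3 × 0.7580 × 0.058564 = 0.133175
Relative intensity = 0.133175 / 0.435520 × 100 = 30.58

30.58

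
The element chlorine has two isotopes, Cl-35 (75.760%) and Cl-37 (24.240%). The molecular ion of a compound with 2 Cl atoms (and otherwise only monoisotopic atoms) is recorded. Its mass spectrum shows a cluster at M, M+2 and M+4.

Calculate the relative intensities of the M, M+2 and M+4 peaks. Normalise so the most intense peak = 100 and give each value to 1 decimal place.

100.0 : 64.0 : 10.2

Expanding (0.75760 + 0.24240)^2:
P(M) = 0.75760^2 = 0.573958
P(M+2) = 2 × 0.75760^1 × 0.24240^1 = 0.367284
P(M+4) = 0.24240^2 = 0.058758
The M peak is largest (0.573958); scaling to 100 gives 100.0 : 64.0 : 10.2.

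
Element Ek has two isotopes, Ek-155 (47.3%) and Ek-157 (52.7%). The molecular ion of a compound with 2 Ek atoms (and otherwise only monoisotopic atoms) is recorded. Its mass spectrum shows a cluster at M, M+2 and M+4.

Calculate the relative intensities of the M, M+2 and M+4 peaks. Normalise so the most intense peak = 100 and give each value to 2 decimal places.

44.88 : 100.00 : 55.71

Each Ek atom is independently Ek-155 (p = 0.473) or Ek-157 (q = 0.527); the cluster is the binomial expansion (p + q)^2.
P(M) = 0.473^2 = 0.223729
P(M+2) = 2 × 0.473^1 × 0.527^1 = 0.498542
P(M+4) = 0.527^2 = 0.277729
The M+2 peak is largest (0.498542); scaling to 100 gives 44.88 : 100.00 : 55.71.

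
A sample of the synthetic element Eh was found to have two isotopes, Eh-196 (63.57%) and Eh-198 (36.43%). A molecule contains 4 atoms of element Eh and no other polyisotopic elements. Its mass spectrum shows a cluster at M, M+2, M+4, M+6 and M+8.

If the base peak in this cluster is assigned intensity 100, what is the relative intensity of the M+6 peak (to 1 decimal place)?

32.8

Binomial terms of (0.6357 + 0.3643)^4: M 0.1633, M+2 0.3743, M+4 0.3218, M+6 0.1229, M+8 0.0176 → M+2 is the base peak.
P(M+2) = C(4,1) × 0.6357^3 × 0.3643^1 = 4 × 0.25689558 × 0.3643 = 0.374348 (base)
P(M+6) = C(4,3) × 0.6357^1 × 0.3643^3 = 4 × 0.6357 × 0.04834789 = 0.122939
Relative intensity = 0.122939 / 0.374348 × 100 = 32.8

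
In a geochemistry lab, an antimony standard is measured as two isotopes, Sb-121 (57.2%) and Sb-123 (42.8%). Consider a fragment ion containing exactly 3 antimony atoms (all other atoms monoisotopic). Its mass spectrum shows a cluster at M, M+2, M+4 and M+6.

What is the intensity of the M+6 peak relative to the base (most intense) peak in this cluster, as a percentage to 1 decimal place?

Binomial terms of (0.572 + 0.428)^3: M 0.1871, M+2 0.4201, M+4 0.3143, M+6 0.0784 → M+2 is the base peak.
P(M+2) = C(3,1) × 0.572^2 × 0.428^1 = 3 × 0.327184 × 0.4280 = 0.420104 (base)
P(M+6) = C(3,3) × 0.572^0 × 0.428^3 = 1 × 1.0000 × 0.07840275 = 0.078403
Relative intensity = 0.078403 / 0.420104 × 100 = 18.7

18.7%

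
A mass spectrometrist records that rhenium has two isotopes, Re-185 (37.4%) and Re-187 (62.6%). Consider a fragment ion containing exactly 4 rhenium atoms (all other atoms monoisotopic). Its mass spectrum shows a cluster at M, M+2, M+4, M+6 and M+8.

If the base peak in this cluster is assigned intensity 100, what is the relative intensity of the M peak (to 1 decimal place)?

5.3

Term probabilities: M 0.0196, M+2 0.1310, M+4 0.3289, M+6 0.3670, M+8 0.1536. Base peak = M+6.
P(M+6) = C(4,3) × 0.374^1 × 0.626^3 = 4 × 0.3740 × 0.24531438 = 0.366990 (base)
P(M) = C(4,0) × 0.374^4 × 0.626^0 = 1 × 0.0195653 × 1.0000 = 0.019565
Relative intensity = 0.019565 / 0.366990 × 100 = 5.3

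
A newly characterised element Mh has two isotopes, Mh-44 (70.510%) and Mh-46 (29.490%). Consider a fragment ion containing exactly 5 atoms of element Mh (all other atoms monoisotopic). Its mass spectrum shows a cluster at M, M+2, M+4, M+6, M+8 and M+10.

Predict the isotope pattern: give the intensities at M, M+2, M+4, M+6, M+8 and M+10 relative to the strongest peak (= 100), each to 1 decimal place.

Expanding (0.70510 + 0.29490)^5:
P(M) = 0.70510^5 = 0.174282
P(M+2) = 5 × 0.70510^4 × 0.29490^1 = 0.364458
P(M+4) = 10 × 0.70510^3 × 0.29490^2 = 0.304861
P(M+6) = 10 × 0.70510^2 × 0.29490^3 = 0.127505
P(M+8) = 5 × 0.70510^1 × 0.29490^4 = 0.026664
P(M+10) = 0.29490^5 = 0.002230
The M+2 peak is largest (0.364458); scaling to 100 gives 47.8 : 100.0 : 83.6 : 35.0 : 7.3 : 0.6.

47.8 : 100.0 : 83.6 : 35.0 : 7.3 : 0.6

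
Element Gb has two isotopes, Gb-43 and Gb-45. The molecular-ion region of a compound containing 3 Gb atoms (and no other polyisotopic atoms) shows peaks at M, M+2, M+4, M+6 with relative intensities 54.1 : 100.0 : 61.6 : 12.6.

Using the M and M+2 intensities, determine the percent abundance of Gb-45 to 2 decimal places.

If p is the fraction of Gb that is Gb-43, then I(M+2)/I(M) = [C(3,1)·p^2·(1−p)] / p^3 = 3·(1−p)/p = 100.0/54.1 = 1.8484
(1−p)/p = 1.8484/3 = 0.6161  ⇒  p = 1/(1 + 0.6161) = 0.6188
Gb-43: 61.88%, Gb-45: 38.12%.

38.12%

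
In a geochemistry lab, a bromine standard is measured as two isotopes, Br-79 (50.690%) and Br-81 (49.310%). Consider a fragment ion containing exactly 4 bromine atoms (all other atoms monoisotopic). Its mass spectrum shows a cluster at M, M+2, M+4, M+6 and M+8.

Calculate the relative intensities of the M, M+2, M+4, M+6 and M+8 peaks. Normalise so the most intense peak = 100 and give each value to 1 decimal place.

17.6 : 68.5 : 100.0 : 64.9 : 15.8

Expanding (0.50690 + 0.49310)^4:
P(M) = 0.50690^4 = 0.066022
P(M+2) = 4 × 0.50690^3 × 0.49310^1 = 0.256899
P(M+4) = 6 × 0.50690^2 × 0.49310^2 = 0.374857
P(M+6) = 4 × 0.50690^1 × 0.49310^3 = 0.243101
P(M+8) = 0.49310^4 = 0.059121
The M+4 peak is largest (0.374857); scaling to 100 gives 17.6 : 68.5 : 100.0 : 64.9 : 15.8.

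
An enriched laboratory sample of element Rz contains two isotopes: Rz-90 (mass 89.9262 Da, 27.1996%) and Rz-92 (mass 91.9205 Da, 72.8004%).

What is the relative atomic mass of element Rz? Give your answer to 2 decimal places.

91.38 Da

Weight each isotope mass by its fractional abundance: 0.271996 × 89.9262 + 0.728004 × 91.9205
= 24.45957 + 66.91849 = 91.37806 Da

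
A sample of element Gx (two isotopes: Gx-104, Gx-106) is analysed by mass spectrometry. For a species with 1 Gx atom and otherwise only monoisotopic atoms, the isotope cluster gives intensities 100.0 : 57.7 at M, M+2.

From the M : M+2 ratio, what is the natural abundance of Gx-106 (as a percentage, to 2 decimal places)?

If p is the fraction of Gx that is Gx-104, then I(M+2)/I(M) = [C(1,1)·p^0·(1−p)] / p^1 = 1·(1−p)/p = 57.7/100.0 = 0.5770
(1−p)/p = 0.5770/1 = 0.5770  ⇒  p = 1/(1 + 0.5770) = 0.6341
Gx-104: 63.41%, Gx-106: 36.59%.

36.59%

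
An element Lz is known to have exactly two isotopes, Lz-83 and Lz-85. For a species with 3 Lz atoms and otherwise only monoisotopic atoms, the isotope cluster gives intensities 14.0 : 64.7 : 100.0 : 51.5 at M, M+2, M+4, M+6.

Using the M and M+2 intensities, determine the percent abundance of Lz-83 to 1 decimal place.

39.4%

Write p for the Lz-83 fraction. I(M+2)/I(M) = [C(3,1)·p^2·(1−p)] / p^3 = 3·(1−p)/p = 64.7/14.0 = 4.6214
(1−p)/p = 4.6214/3 = 1.5405  ⇒  p = 1/(1 + 1.5405) = 0.3936
Lz-83: 39.4%, Lz-85: 60.6%.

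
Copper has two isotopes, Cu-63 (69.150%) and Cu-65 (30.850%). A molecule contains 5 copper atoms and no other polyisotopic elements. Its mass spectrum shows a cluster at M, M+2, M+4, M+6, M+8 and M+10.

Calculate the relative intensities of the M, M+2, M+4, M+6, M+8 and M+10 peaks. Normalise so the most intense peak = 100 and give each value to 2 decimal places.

Each Cu atom is independently Cu-63 (p = 0.69150) or Cu-65 (q = 0.30850); the cluster is the binomial expansion (p + q)^5.
P(M) = 0.69150^5 = 0.158111
P(M+2) = 5 × 0.69150^4 × 0.30850^1 = 0.352691
P(M+4) = 10 × 0.69150^3 × 0.30850^2 = 0.314693
P(M+6) = 10 × 0.69150^2 × 0.30850^3 = 0.140394
P(M+8) = 5 × 0.69150^1 × 0.30850^4 = 0.031317
P(M+10) = 0.30850^5 = 0.002794
The M+2 peak is largest (0.352691); scaling to 100 gives 44.83 : 100.00 : 89.23 : 39.81 : 8.88 : 0.79.

44.83 : 100.00 : 89.23 : 39.81 : 8.88 : 0.79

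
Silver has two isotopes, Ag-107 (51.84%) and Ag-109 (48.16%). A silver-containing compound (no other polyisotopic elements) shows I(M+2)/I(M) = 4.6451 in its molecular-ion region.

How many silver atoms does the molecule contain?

5

With n Ag atoms, P(M+2)/P(M) = C(n,1)·p^(n−1)q / p^n = n·q/p = n · 0.4816/0.5184.
n = 4.6451 × 0.5184/0.4816 = 5.00 ≈ 5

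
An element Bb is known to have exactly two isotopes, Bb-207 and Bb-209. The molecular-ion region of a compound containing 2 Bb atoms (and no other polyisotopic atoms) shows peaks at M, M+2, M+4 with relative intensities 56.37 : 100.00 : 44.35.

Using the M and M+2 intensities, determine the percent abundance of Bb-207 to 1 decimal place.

If p is the fraction of Bb that is Bb-207, then I(M+2)/I(M) = [C(2,1)·p^1·(1−p)] / p^2 = 2·(1−p)/p = 100.00/56.37 = 1.7740
(1−p)/p = 1.7740/2 = 0.8870  ⇒  p = 1/(1 + 0.8870) = 0.5299
Bb-207: 53.0%, Bb-209: 47.0%.

53.0%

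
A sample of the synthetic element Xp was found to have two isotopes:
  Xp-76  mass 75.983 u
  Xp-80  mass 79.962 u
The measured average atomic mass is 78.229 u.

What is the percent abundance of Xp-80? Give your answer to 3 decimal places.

Let x be the fractional abundance of Xp-76; then Xp-80 has abundance 1 − x.
75.983·x + 79.962·(1 − x) = 78.229
(75.983 − 79.962)·x = 78.229 − 79.962
x = -1.733 / -3.979 = 0.43554 → 43.554% Xp-76, 56.446% Xp-80.

56.446%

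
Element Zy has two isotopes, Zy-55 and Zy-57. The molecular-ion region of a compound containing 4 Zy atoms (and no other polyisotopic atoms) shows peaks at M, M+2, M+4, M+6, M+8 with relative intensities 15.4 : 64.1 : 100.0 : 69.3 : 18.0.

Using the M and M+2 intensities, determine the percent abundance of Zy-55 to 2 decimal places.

49.01%

Write p for the Zy-55 fraction. I(M+2)/I(M) = [C(4,1)·p^3·(1−p)] / p^4 = 4·(1−p)/p = 64.1/15.4 = 4.1623
(1−p)/p = 4.1623/4 = 1.0406  ⇒  p = 1/(1 + 1.0406) = 0.4901
Zy-55: 49.01%, Zy-57: 50.99%.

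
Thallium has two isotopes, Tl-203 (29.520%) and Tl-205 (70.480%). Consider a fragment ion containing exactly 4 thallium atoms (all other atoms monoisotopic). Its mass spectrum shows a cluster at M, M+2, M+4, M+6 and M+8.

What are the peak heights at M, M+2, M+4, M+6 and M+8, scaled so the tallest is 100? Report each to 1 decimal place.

Expanding (0.29520 + 0.70480)^4:
P(M) = 0.29520^4 = 0.007594
P(M+2) = 4 × 0.29520^3 × 0.70480^1 = 0.072523
P(M+4) = 6 × 0.29520^2 × 0.70480^2 = 0.259726
P(M+6) = 4 × 0.29520^1 × 0.70480^3 = 0.413403
P(M+8) = 0.70480^4 = 0.246754
The M+6 peak is largest (0.413403); scaling to 100 gives 1.8 : 17.5 : 62.8 : 100.0 : 59.7.

1.8 : 17.5 : 62.8 : 100.0 : 59.7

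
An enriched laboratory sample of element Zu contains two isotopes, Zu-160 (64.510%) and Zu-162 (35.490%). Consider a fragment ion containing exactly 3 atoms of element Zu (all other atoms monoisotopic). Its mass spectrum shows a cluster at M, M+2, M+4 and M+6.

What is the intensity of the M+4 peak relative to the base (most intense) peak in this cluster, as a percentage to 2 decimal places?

Term probabilities: M 0.2685, M+2 0.4431, M+4 0.2438, M+6 0.0447. Base peak = M+2.
P(M+2) = C(3,1) × 0.64510^2 × 0.35490^1 = 3 × 0.41615401 × 0.3549 = 0.443079 (base)
P(M+4) = C(3,2) × 0.64510^1 × 0.35490^2 = 3 × 0.6451 × 0.12595401 = 0.243759
Relative intensity = 0.243759 / 0.443079 × 100 = 55.01

55.01%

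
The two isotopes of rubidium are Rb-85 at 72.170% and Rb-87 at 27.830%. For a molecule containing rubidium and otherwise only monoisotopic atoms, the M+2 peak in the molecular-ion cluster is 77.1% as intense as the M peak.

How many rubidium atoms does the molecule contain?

With n Rb atoms, P(M+2)/P(M) = C(n,1)·p^(n−1)q / p^n = n·q/p = n · 0.27830/0.72170.
n = 0.771 × 0.72170/0.27830 = 2.00 ≈ 2

2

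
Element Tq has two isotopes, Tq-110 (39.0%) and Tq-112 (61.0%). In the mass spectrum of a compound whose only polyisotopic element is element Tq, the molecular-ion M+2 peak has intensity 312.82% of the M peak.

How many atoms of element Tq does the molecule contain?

The M+2/M ratio from n Tq atoms is n · q/p = n · 0.610/0.390.
n = 3.1282 × 0.390/0.610 = 2.00 ≈ 2

2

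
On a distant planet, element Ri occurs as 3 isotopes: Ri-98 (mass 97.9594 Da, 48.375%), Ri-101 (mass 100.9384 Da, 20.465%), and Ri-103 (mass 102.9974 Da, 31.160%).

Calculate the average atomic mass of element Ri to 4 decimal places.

100.1389 Da

Ar = Σ fᵢ·mᵢ = 0.48375 × 97.9594 + 0.20465 × 100.9384 + 0.31160 × 102.9974
= 47.38786 + 20.65704 + 32.09399 = 100.13889 Da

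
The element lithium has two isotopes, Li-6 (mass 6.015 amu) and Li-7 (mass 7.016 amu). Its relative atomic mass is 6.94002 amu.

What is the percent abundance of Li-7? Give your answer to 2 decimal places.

Writing the weighted mean with unknown fraction x of Li-6:
6.015·x + 7.016·(1 − x) = 6.94002
(6.015 − 7.016)·x = 6.94002 − 7.016
x = -0.07598 / -1.001 = 0.07590 → 7.59% Li-6, 92.41% Li-7.

92.41%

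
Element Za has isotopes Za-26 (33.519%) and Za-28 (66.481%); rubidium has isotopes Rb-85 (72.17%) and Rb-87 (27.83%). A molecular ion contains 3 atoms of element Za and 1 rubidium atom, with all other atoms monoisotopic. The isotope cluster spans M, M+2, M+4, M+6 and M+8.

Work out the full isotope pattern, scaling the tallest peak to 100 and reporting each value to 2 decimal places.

7.09 : 44.95 : 100.00 : 87.64 : 21.34

Element Za pattern (n=3): 0.03765938 : 0.22407887 : 0.44443412 : 0.29382763
Rubidium pattern (n=1): 0.7217 : 0.2783
Convolve the two distributions (both contribute in 2-u steps):
  M: 0.03765938×0.7217 = 0.027179
  M+2: 0.03765938×0.2783 + 0.22407887×0.7217 = 0.172198
  M+4: 0.22407887×0.2783 + 0.44443412×0.7217 = 0.383109
  M+6: 0.44443412×0.2783 + 0.29382763×0.7217 = 0.335741
  M+8: 0.29382763×0.2783 = 0.081772
Scale to base peak (0.383109) = 100: 7.09 : 44.95 : 100.00 : 87.64 : 21.34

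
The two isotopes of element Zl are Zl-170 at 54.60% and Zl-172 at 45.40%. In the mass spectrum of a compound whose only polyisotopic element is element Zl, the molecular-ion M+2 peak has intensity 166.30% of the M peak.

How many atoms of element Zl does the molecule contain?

For n independent Zl atoms, I(M+2)/I(M) = n · (abundance Zl-172) / (abundance Zl-170) = n · 0.4540/0.5460.
n = 1.6630 × 0.5460/0.4540 = 2.00 ≈ 2

2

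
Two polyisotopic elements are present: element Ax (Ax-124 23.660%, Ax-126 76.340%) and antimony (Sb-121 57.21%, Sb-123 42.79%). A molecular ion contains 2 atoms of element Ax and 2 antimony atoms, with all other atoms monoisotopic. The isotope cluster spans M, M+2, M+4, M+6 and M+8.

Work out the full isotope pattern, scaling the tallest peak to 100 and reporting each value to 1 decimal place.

4.8 : 38.5 : 100.0 : 93.0 : 28.2

Element Ax pattern (n=2): 0.05597956 : 0.36124088 : 0.58277956
Antimony pattern (n=2): 0.32729841 : 0.48960318 : 0.18309841
Convolve the two distributions (both contribute in 2-u steps):
  M: 0.05597956×0.32729841 = 0.018322
  M+2: 0.05597956×0.48960318 + 0.36124088×0.32729841 = 0.145641
  M+4: 0.05597956×0.18309841 + 0.36124088×0.48960318 + 0.58277956×0.32729841 = 0.377857
  M+6: 0.36124088×0.18309841 + 0.58277956×0.48960318 = 0.351473
  M+8: 0.58277956×0.18309841 = 0.106706
Scale to base peak (0.377857) = 100: 4.8 : 38.5 : 100.0 : 93.0 : 28.2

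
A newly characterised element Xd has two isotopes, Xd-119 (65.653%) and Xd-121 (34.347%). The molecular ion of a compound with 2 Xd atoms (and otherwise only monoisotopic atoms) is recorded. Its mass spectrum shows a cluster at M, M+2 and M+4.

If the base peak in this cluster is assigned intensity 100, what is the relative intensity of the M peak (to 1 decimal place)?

95.6

Term probabilities: M 0.4310, M+2 0.4510, M+4 0.1180. Base peak = M+2.
P(M+2) = C(2,1) × 0.65653^1 × 0.34347^1 = 2 × 0.65653 × 0.34347 = 0.450997 (base)
P(M) = C(2,0) × 0.65653^2 × 0.34347^0 = 1 × 0.43103164 × 1.0000 = 0.431032
Relative intensity = 0.431032 / 0.450997 × 100 = 95.6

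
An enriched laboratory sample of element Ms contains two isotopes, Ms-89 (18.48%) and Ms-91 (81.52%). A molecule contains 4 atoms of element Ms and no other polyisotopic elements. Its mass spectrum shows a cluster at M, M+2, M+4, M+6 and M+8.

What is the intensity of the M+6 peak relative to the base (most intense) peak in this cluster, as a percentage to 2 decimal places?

Term probabilities: M 0.0012, M+2 0.0206, M+4 0.1362, M+6 0.4005, M+8 0.4416. Base peak = M+8.
P(M+8) = C(4,4) × 0.1848^0 × 0.8152^4 = 1 × 1.0000 × 0.44162808 = 0.441628 (base)
P(M+6) = C(4,3) × 0.1848^1 × 0.8152^3 = 4 × 0.1848 × 0.54174201 = 0.400456
Relative intensity = 0.400456 / 0.441628 × 100 = 90.68

90.68%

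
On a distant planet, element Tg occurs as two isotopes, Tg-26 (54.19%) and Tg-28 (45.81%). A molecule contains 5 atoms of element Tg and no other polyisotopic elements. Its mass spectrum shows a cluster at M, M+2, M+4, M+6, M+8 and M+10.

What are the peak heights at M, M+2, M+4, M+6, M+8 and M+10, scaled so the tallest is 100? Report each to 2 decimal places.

Expanding (0.5419 + 0.4581)^5:
P(M) = 0.5419^5 = 0.046730
P(M+2) = 5 × 0.5419^4 × 0.4581^1 = 0.197518
P(M+4) = 10 × 0.5419^3 × 0.4581^2 = 0.333947
P(M+6) = 10 × 0.5419^2 × 0.4581^3 = 0.282305
P(M+8) = 5 × 0.5419^1 × 0.4581^4 = 0.119325
P(M+10) = 0.4581^5 = 0.020174
The M+4 peak is largest (0.333947); scaling to 100 gives 13.99 : 59.15 : 100.00 : 84.54 : 35.73 : 6.04.

13.99 : 59.15 : 100.00 : 84.54 : 35.73 : 6.04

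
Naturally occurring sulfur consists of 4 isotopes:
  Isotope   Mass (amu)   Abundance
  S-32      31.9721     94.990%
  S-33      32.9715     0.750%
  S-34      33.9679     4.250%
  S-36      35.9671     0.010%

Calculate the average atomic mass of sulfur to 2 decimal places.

Average mass = Σ (abundance × isotope mass) = 0.94990 × 31.9721 + 0.00750 × 32.9715 + 0.04250 × 33.9679 + 0.00010 × 35.9671
= 30.37030 + 0.24729 + 1.44364 + 0.00360 = 32.06483 amu

32.06 amu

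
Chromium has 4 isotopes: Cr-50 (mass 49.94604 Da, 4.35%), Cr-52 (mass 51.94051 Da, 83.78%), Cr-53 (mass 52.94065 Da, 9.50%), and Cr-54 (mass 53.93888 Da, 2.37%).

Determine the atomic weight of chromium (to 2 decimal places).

Ar = Σ fᵢ·mᵢ = 0.0435 × 49.94604 + 0.8378 × 51.94051 + 0.0950 × 52.94065 + 0.0237 × 53.93888
= 2.172653 + 43.515759 + 5.029362 + 1.278351 = 51.996125 Da

52.00 Da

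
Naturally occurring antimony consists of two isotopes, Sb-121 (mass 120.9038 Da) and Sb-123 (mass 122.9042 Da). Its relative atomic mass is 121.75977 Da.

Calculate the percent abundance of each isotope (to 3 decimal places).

Let x be the fractional abundance of Sb-121; then Sb-123 has abundance 1 − x.
120.9038·x + 122.9042·(1 − x) = 121.75977
(120.9038 − 122.9042)·x = 121.75977 − 122.9042
x = -1.14443 / -2.0004 = 0.57210 → 57.210% Sb-121, 42.790% Sb-123.

Sb-121: 57.210%, Sb-123: 42.790%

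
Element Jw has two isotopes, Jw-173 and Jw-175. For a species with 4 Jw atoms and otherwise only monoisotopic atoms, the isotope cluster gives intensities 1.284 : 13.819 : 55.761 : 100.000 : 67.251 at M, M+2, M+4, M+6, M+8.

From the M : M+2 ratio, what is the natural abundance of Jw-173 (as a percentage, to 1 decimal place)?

27.1%

If p is the fraction of Jw that is Jw-173, then I(M+2)/I(M) = [C(4,1)·p^3·(1−p)] / p^4 = 4·(1−p)/p = 13.819/1.284 = 10.7625
(1−p)/p = 10.7625/4 = 2.6906  ⇒  p = 1/(1 + 2.6906) = 0.2710
Jw-173: 27.1%, Jw-175: 72.9%.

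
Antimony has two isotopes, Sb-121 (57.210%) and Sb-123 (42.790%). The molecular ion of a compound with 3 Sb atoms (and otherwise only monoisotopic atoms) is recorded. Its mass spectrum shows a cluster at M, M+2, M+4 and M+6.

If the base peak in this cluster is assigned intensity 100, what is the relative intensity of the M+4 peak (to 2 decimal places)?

74.79

Term probabilities: M 0.1872, M+2 0.4202, M+4 0.3143, M+6 0.0783. Base peak = M+2.
P(M+2) = C(3,1) × 0.57210^2 × 0.42790^1 = 3 × 0.32729841 × 0.4279 = 0.420153 (base)
P(M+4) = C(3,2) × 0.57210^1 × 0.42790^2 = 3 × 0.5721 × 0.18309841 = 0.314252
Relative intensity = 0.314252 / 0.420153 × 100 = 74.79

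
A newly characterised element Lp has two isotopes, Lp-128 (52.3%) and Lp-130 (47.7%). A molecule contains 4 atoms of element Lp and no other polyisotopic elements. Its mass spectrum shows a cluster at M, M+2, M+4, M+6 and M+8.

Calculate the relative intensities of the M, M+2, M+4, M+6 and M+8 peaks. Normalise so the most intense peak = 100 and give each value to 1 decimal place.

Expanding (0.523 + 0.477)^4:
P(M) = 0.523^4 = 0.074818
P(M+2) = 4 × 0.523^3 × 0.477^1 = 0.272950
P(M+4) = 6 × 0.523^2 × 0.477^2 = 0.373415
P(M+6) = 4 × 0.523^1 × 0.477^3 = 0.227048
P(M+8) = 0.477^4 = 0.051769
The M+4 peak is largest (0.373415); scaling to 100 gives 20.0 : 73.1 : 100.0 : 60.8 : 13.9.

20.0 : 73.1 : 100.0 : 60.8 : 13.9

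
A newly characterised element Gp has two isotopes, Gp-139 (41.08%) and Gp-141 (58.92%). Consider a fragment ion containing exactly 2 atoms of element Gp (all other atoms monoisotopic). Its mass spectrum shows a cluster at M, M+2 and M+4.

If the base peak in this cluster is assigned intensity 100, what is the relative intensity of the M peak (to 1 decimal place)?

34.9

(0.4108 + 0.5892)^2 gives M 0.1688, M+2 0.4841, M+4 0.3472; the largest is M+2.
P(M+2) = C(2,1) × 0.4108^1 × 0.5892^1 = 2 × 0.4108 × 0.5892 = 0.484087 (base)
P(M) = C(2,0) × 0.4108^2 × 0.5892^0 = 1 × 0.16875664 × 1.0000 = 0.168757
Relative intensity = 0.168757 / 0.484087 × 100 = 34.9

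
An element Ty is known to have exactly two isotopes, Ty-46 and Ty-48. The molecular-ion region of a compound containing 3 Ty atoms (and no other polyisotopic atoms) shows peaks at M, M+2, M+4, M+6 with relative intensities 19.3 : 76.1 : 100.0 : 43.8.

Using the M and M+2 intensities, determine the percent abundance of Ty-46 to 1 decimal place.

43.2%

Write p for the Ty-46 fraction. I(M+2)/I(M) = [C(3,1)·p^2·(1−p)] / p^3 = 3·(1−p)/p = 76.1/19.3 = 3.9430
(1−p)/p = 3.9430/3 = 1.3143  ⇒  p = 1/(1 + 1.3143) = 0.4321
Ty-46: 43.2%, Ty-48: 56.8%.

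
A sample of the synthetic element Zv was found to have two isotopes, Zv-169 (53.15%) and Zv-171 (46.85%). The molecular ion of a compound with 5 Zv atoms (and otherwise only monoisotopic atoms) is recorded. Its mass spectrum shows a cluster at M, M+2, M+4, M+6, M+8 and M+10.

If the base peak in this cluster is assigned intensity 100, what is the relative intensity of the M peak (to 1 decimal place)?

12.9

Term probabilities: M 0.0424, M+2 0.1869, M+4 0.3296, M+6 0.2905, M+8 0.1280, M+10 0.0226. Base peak = M+4.
P(M+4) = C(5,2) × 0.5315^3 × 0.4685^2 = 10 × 0.15014463 × 0.21949225 = 0.329556 (base)
P(M) = C(5,0) × 0.5315^5 × 0.4685^0 = 1 × 0.04241469 × 1.0000 = 0.042415
Relative intensity = 0.042415 / 0.329556 × 100 = 12.9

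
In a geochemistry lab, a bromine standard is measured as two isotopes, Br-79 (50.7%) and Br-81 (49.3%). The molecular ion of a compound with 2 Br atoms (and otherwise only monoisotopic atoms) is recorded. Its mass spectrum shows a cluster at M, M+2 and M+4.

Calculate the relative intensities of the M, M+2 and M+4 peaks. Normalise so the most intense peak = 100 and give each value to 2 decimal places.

51.42 : 100.00 : 48.62

Each Br atom is independently Br-79 (p = 0.507) or Br-81 (q = 0.493); the cluster is the binomial expansion (p + q)^2.
P(M) = 0.507^2 = 0.257049
P(M+2) = 2 × 0.507^1 × 0.493^1 = 0.499902
P(M+4) = 0.493^2 = 0.243049
The M+2 peak is largest (0.499902); scaling to 100 gives 51.42 : 100.00 : 48.62.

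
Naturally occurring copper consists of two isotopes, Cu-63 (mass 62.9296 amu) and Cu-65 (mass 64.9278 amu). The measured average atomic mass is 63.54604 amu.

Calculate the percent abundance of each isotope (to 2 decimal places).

Cu-63: 69.15%, Cu-65: 30.85%

Writing the weighted mean with unknown fraction x of Cu-63:
62.9296·x + 64.9278·(1 − x) = 63.54604
(62.9296 − 64.9278)·x = 63.54604 − 64.9278
x = -1.38176 / -1.9982 = 0.69150 → 69.15% Cu-63, 30.85% Cu-65.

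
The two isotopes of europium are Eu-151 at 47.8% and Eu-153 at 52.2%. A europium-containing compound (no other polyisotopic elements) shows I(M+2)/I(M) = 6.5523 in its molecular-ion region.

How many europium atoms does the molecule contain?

The M+2/M ratio from n Eu atoms is n · q/p = n · 0.522/0.478.
n = 6.5523 × 0.478/0.522 = 6.00 ≈ 6

6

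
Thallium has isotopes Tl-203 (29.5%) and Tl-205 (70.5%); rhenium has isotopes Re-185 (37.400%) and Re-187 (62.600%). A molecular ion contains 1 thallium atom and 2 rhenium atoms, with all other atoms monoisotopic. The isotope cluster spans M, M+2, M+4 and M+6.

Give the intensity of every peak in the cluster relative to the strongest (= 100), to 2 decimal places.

9.26 : 53.12 : 100.00 : 61.98

Thallium pattern (n=1): 0.2950 : 0.7050
Rhenium pattern (n=2): 0.139876 : 0.468248 : 0.391876
Convolve the two distributions (both contribute in 2-u steps):
  M: 0.2950×0.139876 = 0.041263
  M+2: 0.2950×0.468248 + 0.7050×0.139876 = 0.236746
  M+4: 0.2950×0.391876 + 0.7050×0.468248 = 0.445718
  M+6: 0.7050×0.391876 = 0.276273
Scale to base peak (0.445718) = 100: 9.26 : 53.12 : 100.00 : 61.98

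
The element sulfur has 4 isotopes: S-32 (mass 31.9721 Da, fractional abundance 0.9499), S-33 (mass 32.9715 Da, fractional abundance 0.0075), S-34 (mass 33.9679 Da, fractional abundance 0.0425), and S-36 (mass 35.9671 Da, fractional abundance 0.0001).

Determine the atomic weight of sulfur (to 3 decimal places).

32.065 Da

Average mass = Σ (abundance × isotope mass) = 0.9499 × 31.9721 + 0.0075 × 32.9715 + 0.0425 × 33.9679 + 0.0001 × 35.9671
= 30.37030 + 0.24729 + 1.44364 + 0.00360 = 32.06483 Da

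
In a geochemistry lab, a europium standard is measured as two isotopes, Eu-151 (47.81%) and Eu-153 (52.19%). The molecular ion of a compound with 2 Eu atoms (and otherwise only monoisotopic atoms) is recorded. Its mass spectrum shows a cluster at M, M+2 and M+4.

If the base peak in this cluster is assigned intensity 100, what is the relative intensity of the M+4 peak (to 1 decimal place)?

Binomial terms of (0.4781 + 0.5219)^2: M 0.2286, M+2 0.4990, M+4 0.2724 → M+2 is the base peak.
P(M+2) = C(2,1) × 0.4781^1 × 0.5219^1 = 2 × 0.4781 × 0.5219 = 0.499041 (base)
P(M+4) = C(2,2) × 0.4781^0 × 0.5219^2 = 1 × 1.0000 × 0.27237961 = 0.272380
Relative intensity = 0.272380 / 0.499041 × 100 = 54.6

54.6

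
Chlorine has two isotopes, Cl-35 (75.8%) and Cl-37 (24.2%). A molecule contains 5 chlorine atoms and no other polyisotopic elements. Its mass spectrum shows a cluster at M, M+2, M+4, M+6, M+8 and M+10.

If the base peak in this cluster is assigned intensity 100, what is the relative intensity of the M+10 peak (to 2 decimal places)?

(0.758 + 0.242)^5 gives M 0.2502, M+2 0.3994, M+4 0.2551, M+6 0.0814, M+8 0.0130, M+10 0.0008; the largest is M+2.
P(M+2) = C(5,1) × 0.758^4 × 0.242^1 = 5 × 0.33012379 × 0.2420 = 0.399450 (base)
P(M+10) = C(5,5) × 0.758^0 × 0.242^5 = 1 × 1.0000 × 0.00083 = 0.000830
Relative intensity = 0.000830 / 0.399450 × 100 = 0.21

0.21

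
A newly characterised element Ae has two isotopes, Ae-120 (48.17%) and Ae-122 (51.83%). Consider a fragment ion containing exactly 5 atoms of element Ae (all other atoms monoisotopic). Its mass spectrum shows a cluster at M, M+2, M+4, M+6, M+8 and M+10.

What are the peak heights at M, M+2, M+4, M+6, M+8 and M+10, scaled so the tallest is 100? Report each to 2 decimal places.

The 5 Ae atoms are independent, so intensities follow the terms of (0.4817 + 0.5183)^5.
P(M) = 0.4817^5 = 0.025935
P(M+2) = 5 × 0.4817^4 × 0.5183^1 = 0.139527
P(M+4) = 10 × 0.4817^3 × 0.5183^2 = 0.300256
P(M+6) = 10 × 0.4817^2 × 0.5183^3 = 0.323070
P(M+8) = 5 × 0.4817^1 × 0.5183^4 = 0.173809
P(M+10) = 0.5183^5 = 0.037403
The M+6 peak is largest (0.323070); scaling to 100 gives 8.03 : 43.19 : 92.94 : 100.00 : 53.80 : 11.58.

8.03 : 43.19 : 92.94 : 100.00 : 53.80 : 11.58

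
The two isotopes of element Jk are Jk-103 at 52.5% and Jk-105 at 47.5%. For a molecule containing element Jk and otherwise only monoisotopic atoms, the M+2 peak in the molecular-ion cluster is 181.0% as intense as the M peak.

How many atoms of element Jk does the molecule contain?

2

For n independent Jk atoms, I(M+2)/I(M) = n · (abundance Jk-105) / (abundance Jk-103) = n · 0.475/0.525.
n = 1.810 × 0.525/0.475 = 2.00 ≈ 2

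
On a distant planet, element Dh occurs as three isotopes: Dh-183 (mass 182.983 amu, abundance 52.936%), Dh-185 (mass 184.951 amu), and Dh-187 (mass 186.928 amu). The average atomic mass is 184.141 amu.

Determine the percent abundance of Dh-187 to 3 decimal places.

11.724%

The remaining 47.064% is split between Dh-185 (fraction x) and Dh-187 (fraction 0.47064 − x).
Substituting: 184.951x + 186.928(0.47064 − x) = 87.27711912
(184.951 − 186.928)x = -0.6986748  ⇒  x = 0.35340, y = 0.11724
Dh-185: 35.340%, Dh-187: 11.724%.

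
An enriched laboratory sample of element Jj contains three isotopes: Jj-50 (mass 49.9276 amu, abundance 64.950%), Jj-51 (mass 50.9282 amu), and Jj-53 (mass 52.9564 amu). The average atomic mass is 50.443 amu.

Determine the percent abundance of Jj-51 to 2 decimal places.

Let x and y be the fractions of Jj-51 and Jj-53. Then x + y = 1 − 0.64950 = 0.35050 and 50.9282x + 52.9564y = 50.443 − 0.64950×49.9276 = 18.0150238.
Substituting: 50.9282x + 52.9564(0.35050 − x) = 18.0150238
(50.9282 − 52.9564)x = -0.5461944  ⇒  x = 0.26930, y = 0.08120
Jj-51: 26.93%, Jj-53: 8.12%.

26.93%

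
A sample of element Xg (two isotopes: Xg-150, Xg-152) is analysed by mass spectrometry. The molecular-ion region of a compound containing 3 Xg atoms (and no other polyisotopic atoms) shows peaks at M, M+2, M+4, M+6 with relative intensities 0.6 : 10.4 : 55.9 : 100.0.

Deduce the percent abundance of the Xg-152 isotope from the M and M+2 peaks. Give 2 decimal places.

Write p for the Xg-150 fraction. I(M+2)/I(M) = [C(3,1)·p^2·(1−p)] / p^3 = 3·(1−p)/p = 10.4/0.6 = 17.3333
(1−p)/p = 17.3333/3 = 5.7778  ⇒  p = 1/(1 + 5.7778) = 0.1475
Xg-150: 14.75%, Xg-152: 85.25%.

85.25%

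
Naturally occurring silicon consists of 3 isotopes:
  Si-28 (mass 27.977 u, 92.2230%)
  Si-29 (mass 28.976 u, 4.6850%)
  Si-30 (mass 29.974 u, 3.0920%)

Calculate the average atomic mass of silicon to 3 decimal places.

The abundance-weighted mean is 0.922230 × 27.977 + 0.046850 × 28.976 + 0.030920 × 29.974
= 25.8012 + 1.3575 + 0.9268 = 28.0855 u

28.086 u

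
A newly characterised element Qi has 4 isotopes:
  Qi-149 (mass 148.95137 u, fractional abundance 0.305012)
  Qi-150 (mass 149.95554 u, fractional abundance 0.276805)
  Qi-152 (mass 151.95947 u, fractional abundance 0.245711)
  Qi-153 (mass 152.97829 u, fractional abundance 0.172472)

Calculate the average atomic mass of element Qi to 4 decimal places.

Ar = Σ fᵢ·mᵢ = 0.305012 × 148.95137 + 0.276805 × 149.95554 + 0.245711 × 151.95947 + 0.172472 × 152.97829
= 45.431955 + 41.508443 + 37.338113 + 26.384472 = 150.662983 u

150.6630 u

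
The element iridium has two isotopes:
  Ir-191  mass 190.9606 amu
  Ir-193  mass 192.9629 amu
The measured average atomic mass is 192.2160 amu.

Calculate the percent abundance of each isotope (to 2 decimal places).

Writing the weighted mean with unknown fraction x of Ir-191:
190.9606·x + 192.9629·(1 − x) = 192.2160
(190.9606 − 192.9629)·x = 192.2160 − 192.9629
x = -0.7469 / -2.0023 = 0.37302 → 37.30% Ir-191, 62.70% Ir-193.

Ir-191: 37.30%, Ir-193: 62.70%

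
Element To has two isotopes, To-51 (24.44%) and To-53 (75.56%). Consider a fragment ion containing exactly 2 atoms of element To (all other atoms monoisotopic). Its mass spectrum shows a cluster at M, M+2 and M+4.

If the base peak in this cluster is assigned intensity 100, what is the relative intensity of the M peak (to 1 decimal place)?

10.5

Term probabilities: M 0.0597, M+2 0.3693, M+4 0.5709. Base peak = M+4.
P(M+4) = C(2,2) × 0.2444^0 × 0.7556^2 = 1 × 1.0000 × 0.57093136 = 0.570931 (base)
P(M) = C(2,0) × 0.2444^2 × 0.7556^0 = 1 × 0.05973136 × 1.0000 = 0.059731
Relative intensity = 0.059731 / 0.570931 × 100 = 10.5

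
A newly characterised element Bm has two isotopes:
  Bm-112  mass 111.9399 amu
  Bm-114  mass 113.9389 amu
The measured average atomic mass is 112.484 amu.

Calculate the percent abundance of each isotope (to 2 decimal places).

Bm-112: 72.78%, Bm-114: 27.22%

Writing the weighted mean with unknown fraction x of Bm-112:
111.9399·x + 113.9389·(1 − x) = 112.484
(111.9399 − 113.9389)·x = 112.484 − 113.9389
x = -1.4549 / -1.9990 = 0.72781 → 72.78% Bm-112, 27.22% Bm-114.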